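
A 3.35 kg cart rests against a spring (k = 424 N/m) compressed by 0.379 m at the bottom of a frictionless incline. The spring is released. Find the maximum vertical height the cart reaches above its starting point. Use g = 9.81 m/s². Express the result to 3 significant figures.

h = 0.927 m

All spring PE becomes gravitational PE at the highest point: ½kx² = mgh
h = kx²/(2mg) = (424)(0.379)²/(2 × 3.35 × 9.81) = 0.9266 m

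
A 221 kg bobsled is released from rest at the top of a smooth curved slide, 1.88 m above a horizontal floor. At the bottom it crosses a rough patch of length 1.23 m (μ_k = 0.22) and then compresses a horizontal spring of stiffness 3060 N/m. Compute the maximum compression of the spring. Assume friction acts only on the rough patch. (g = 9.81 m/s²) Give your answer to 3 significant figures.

Initial energy: E₁ = mgh = (221)(9.81)(1.88) = 4075.9 J
Friction removes W_f = μ_k mg d = (0.22)(221)(9.81)(1.23) = 586.7 J
Energy reaching the spring: E = 4075.9 − 586.7 = 3489.2 J
At max compression ½kx² = E ⇒ x = √(2E/k) = √(2 × 3489.2/3060) = 1.510 m

x = 1.51 m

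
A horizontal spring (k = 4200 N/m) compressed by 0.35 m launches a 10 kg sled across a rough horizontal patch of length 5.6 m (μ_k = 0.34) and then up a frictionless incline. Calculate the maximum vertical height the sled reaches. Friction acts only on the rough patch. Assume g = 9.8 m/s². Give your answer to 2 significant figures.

h = 0.72 m

Spring energy: E₀ = ½kx² = ½(4200)(0.35)² = 257.25 J
Friction: W_f = μ_k mg d = (0.34)(10)(9.8)(5.6) = 186.6 J
Energy at base of ramp: E = 257.25 − 186.6 = 70.658 J
At max height all remaining energy is PE: mgh = E ⇒ h = E/(mg) = 70.658/(10 × 9.8) = 0.7210 m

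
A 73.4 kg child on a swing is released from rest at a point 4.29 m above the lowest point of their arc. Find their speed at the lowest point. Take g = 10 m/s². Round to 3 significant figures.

v = 9.26 m/s

Energy conservation between the two points: mgh = ½mv²
The mass cancels from both sides.
v = √(2gh) = √(2 × 10 × 4.29) = √85.800 = 9.263 m/s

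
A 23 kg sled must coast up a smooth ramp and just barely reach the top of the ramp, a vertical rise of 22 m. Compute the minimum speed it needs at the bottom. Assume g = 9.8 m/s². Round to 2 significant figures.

v = 21 m/s

At the top it is momentarily at rest, so all KE converts to PE: ½mv² = mgh
v = √(2gh) = √(2 × 9.8 × 22) = 20.77 m/s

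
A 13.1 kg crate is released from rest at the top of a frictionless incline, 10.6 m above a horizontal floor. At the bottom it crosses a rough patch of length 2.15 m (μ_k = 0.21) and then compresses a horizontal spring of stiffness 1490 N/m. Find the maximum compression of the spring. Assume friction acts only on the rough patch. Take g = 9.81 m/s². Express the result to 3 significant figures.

x = 1.32 m

Initial energy: E₁ = mgh = (13.1)(9.81)(10.6) = 1362.2 J
Friction removes W_f = μ_k mg d = (0.21)(13.1)(9.81)(2.15) = 58.02 J
Energy reaching the spring: E = 1362.2 − 58.02 = 1304.2 J
At max compression ½kx² = E ⇒ x = √(2E/k) = √(2 × 1304.2/1490) = 1.323 m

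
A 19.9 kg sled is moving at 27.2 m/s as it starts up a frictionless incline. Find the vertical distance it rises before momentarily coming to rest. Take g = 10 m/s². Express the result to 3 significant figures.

h = 37.0 m

Setting KE at the bottom equal to PE gained: ½mv² = mgh
h = v²/(2g) = 27.2²/(2 × 10) = 36.99 m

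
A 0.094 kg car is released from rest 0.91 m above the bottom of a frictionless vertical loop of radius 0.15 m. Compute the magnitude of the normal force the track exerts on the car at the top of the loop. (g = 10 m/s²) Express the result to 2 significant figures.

N = 6.7 N

Energy from release to top (height 2r): mgh = ½mv_top² + mg(2r)
v_top² = 2g(h − 2r) = 2(10)(0.91 − 0.3000) = 12.200 m²/s²
At the top, both N and weight point toward the centre: N + mg = mv_top²/r
N = m(v_top²/r − g) = 0.094(12.200/0.15 − 10) = 6.705 N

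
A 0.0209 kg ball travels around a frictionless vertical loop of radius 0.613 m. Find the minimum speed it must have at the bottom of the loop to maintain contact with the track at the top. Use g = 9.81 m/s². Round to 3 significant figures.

v = 5.48 m/s

At the top: mg = mv_top²/r ⇒ v_top² = gr = 6.014 m²/s²
Energy from bottom to top (height 2r): ½mv_bot² = ½mv_top² + mg(2r)
v_bot² = gr + 4gr = 5gr = 30.07
v_bot = √(5gr) = 5.483 m/s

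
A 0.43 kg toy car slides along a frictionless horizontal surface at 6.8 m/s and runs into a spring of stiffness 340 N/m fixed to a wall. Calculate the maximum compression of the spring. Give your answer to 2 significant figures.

Conservation of energy between contact and max compression: ½mv² = ½kx²
x = v√(m/k) = 6.8 × √(0.43/340) = 0.2418 m

x = 0.24 m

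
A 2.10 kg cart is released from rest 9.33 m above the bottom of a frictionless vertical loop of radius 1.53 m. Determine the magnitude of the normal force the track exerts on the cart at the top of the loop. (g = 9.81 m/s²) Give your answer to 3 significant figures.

N = 148 N

Energy from release to top (height 2r): mgh = ½mv_top² + mg(2r)
v_top² = 2g(h − 2r) = 2(9.81)(9.33 − 3.060) = 123.02 m²/s²
At the top, both N and weight point toward the centre: N + mg = mv_top²/r
N = m(v_top²/r − g) = 2.10(123.02/1.53 − 9.81) = 148.2 N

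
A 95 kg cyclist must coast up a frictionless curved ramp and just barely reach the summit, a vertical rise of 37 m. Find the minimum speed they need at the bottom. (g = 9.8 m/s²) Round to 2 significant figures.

v = 27 m/s

At the top they are momentarily at rest, so all KE converts to PE: ½mv² = mgh
v = √(2gh) = √(2 × 9.8 × 37) = 26.93 m/s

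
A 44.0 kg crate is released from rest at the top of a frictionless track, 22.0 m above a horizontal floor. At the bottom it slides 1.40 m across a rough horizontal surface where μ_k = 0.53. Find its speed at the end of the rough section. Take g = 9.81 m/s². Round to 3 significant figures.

Energy at the top = energy at the end + work done against friction:
mgh = ½mv² + μ_k m g d
W_f = μ_k mg d = (0.53)(44.0)(9.81)(1.40) = 320.3 J
½mv² = mgh − W_f = 9496.1 − 320.3 = 9175.8 J
v = √(2 × 9175.8/44.0) = 20.42 m/s

v = 20.4 m/s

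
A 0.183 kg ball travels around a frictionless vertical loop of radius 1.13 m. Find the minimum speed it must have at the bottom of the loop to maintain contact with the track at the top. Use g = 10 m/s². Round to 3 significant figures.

v = 7.52 m/s

At the top: mg = mv_top²/r ⇒ v_top² = gr = 11.30 m²/s²
Energy from bottom to top (height 2r): ½mv_bot² = ½mv_top² + mg(2r)
v_bot² = gr + 4gr = 5gr = 56.50
v_bot = √(5gr) = 7.517 m/s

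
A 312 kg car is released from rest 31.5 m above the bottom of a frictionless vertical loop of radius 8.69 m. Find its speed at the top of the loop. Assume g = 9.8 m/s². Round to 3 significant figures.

v = 16.6 m/s

Energy conservation: mgh = ½mv_top² + mg(2r)
v_top² = 2g(h − 2r) = 2(9.8)(31.5 − 17.38) = 276.8
v_top = 16.64 m/s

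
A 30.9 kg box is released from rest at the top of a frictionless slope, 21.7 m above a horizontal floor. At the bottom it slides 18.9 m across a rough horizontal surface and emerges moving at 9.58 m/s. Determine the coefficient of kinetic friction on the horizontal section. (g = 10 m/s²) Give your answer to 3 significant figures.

Energy bookkeeping (friction removes W_f = μ_k N d):
mgh = ½mv² + μ_k m g d
mgh = 6705.3 J; ½mv² = 1417.9 J
W_f = 6705.3 − 1417.9 = 5287 J
μ_k = W_f/(mg·d) = 5287/(309.0 × 18.9) = 0.9054

μ_k = 0.905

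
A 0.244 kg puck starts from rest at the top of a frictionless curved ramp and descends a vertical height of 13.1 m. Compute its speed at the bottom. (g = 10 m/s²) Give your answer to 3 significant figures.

v = 16.2 m/s

Equating total energy at the two states: mgh = ½mv²
v = √(2gh) = √(2 × 10 × 13.1) = √262.00 = 16.19 m/s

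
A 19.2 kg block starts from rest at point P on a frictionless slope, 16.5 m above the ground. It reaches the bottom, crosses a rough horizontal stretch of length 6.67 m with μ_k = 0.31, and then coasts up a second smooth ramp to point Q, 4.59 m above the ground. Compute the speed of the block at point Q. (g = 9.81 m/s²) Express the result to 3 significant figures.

Energy at P: mgh₁ = (19.2)(9.81)(16.5) = 3107.8 J
Friction loss: W_f = μ_k mg d = 389.5 J
At Q: ½mv² + mgh₂ = mgh₁ − W_f
½mv² = 3107.8 − 389.5 − 864.54 = 1853.8 J
v = √(2 × 1853.8/19.2) = 13.90 m/s

v = 13.9 m/s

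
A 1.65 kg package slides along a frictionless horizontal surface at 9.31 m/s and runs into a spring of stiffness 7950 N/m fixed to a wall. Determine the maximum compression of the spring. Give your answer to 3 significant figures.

All KE is stored as spring PE at maximum compression: ½mv² = ½kx²
x = v√(m/k) = 9.31 × √(1.65/7950) = 0.1341 m

x = 0.134 m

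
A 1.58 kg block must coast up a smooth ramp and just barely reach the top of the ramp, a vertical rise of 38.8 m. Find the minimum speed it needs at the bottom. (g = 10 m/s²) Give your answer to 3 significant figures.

v = 27.9 m/s

At the top it is momentarily at rest, so all KE converts to PE: ½mv² = mgh
v = √(2gh) = √(2 × 10 × 38.8) = 27.86 m/s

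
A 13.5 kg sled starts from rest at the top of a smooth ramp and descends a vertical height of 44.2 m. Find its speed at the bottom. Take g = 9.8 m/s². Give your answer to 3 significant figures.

v = 29.4 m/s

By conservation of mechanical energy, mgh = ½mv²
v = √(2gh) = √(2 × 9.8 × 44.2) = √866.32 = 29.43 m/s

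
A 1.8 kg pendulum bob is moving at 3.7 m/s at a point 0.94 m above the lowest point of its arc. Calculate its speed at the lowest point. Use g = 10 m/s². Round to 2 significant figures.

v = 5.7 m/s

By conservation of mechanical energy, ½mv₀² + mgh = ½mv²
The mass cancels from both sides.
v² = v₀² + 2gh = (3.7)² + 2(10)(0.94) = 32.490
v = √32.490 = 5.700 m/s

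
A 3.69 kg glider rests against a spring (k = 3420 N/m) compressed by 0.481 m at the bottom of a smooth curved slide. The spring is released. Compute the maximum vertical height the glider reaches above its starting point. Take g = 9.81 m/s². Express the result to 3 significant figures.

All spring PE becomes gravitational PE at the highest point: ½kx² = mgh
h = kx²/(2mg) = (3420)(0.481)²/(2 × 3.69 × 9.81) = 10.93 m

h = 10.9 m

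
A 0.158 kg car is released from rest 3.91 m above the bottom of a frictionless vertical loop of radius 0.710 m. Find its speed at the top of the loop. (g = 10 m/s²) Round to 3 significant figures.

Energy conservation: mgh = ½mv_top² + mg(2r)
v_top² = 2g(h − 2r) = 2(10)(3.91 − 1.420) = 49.80
v_top = 7.057 m/s

v = 7.06 m/s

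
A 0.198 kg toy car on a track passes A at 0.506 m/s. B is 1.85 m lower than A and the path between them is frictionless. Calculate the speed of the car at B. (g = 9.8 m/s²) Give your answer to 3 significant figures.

v = 6.04 m/s

Mechanical energy is conserved (no friction): ½mv₀² + mgh = ½mv²
v² = v₀² + 2gh = (0.506)² + 2(9.8)(1.85) = 36.516
v = √36.516 = 6.043 m/s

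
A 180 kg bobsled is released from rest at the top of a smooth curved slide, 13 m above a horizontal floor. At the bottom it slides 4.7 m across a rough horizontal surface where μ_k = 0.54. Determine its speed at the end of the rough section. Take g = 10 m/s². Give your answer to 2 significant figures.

v = 14 m/s

Energy at the top = energy at the end + work done against friction:
mgh = ½mv² + μ_k m g d
W_f = μ_k mg d = (0.54)(180)(10)(4.7) = 4568 J
½mv² = mgh − W_f = 23400 − 4568 = 18832 J
v = √(2 × 18832/180) = 14.47 m/s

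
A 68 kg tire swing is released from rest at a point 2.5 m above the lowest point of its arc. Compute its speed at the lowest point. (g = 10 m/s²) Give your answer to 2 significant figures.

v = 7.1 m/s

By conservation of mechanical energy, mgh = ½mv²
v = √(2gh) = √(2 × 10 × 2.5) = √50.000 = 7.071 m/s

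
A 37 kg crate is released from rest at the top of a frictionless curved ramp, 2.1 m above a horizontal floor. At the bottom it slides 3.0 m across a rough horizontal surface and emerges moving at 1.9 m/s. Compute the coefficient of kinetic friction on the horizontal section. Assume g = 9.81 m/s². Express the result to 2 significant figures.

μ_k = 0.64

Energy at the top = energy at the end + work done against friction:
mgh = ½mv² + μ_k m g d
mgh = 762.24 J; ½mv² = 66.785 J
W_f = 762.24 − 66.785 = 695.5 J
μ_k = W_f/(mg·d) = 695.5/(363.0 × 3.0) = 0.6387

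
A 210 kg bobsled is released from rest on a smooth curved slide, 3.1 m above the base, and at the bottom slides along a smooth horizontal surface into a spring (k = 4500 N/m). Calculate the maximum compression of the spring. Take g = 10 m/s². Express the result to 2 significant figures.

Gravitational PE at the top equals spring PE at max compression: mgh = ½kx²
x = √(2mgh/k) = √(2 × 210 × 10 × 3.1 / 4500) = 1.701 m

x = 1.7 m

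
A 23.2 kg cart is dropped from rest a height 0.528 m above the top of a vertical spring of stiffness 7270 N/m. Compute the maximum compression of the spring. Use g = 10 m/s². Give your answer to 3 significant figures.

x = 0.218 m

Let x be the compression. The total drop is H + x, and the cart is instantaneously at rest at max compression, so energy conservation gives:
mg(H + x) = ½kx²
½(7270)x² − (23.2)(10)x − (23.2)(10)(0.528) = 0
3635x² − 232.0x − 122.5 = 0
x = [232.0 + √(53824 + 1.7811e+06)]/(2 × 3635) = 0.2182 m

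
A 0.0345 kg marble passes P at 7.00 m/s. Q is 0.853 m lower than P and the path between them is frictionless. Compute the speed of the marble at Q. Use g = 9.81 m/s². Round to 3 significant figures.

By conservation of mechanical energy, ½mv₀² + mgh = ½mv²
v² = v₀² + 2gh = (7.00)² + 2(9.81)(0.853) = 65.736
v = √65.736 = 8.108 m/s

v = 8.11 m/s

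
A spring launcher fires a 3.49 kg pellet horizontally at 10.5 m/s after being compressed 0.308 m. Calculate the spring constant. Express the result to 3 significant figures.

k = 4060 N/m

Spring PE at full compression equals KE at release: ½kx² = ½mv²
k = mv²/x² = (3.49)(10.5)²/(0.308)² = 4056 N/m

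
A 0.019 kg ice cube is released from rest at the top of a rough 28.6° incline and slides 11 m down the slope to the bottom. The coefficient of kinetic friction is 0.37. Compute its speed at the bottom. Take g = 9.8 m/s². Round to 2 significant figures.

Work–energy: mg(L sinθ) − μ_k(mg cosθ)L = ½mv²
mgh = mgL sinθ = (0.019)(9.8)(11)sin28.6° = 0.98046 J
W_f = μ_k mg cosθ · L = (0.37)(0.019)(9.8)cos28.6°·11 = 0.6654 J
½mv² = 0.98046 − 0.6654 = 0.31509 J
v = √(2 × 0.31509/0.019) = 5.759 m/s

v = 5.8 m/s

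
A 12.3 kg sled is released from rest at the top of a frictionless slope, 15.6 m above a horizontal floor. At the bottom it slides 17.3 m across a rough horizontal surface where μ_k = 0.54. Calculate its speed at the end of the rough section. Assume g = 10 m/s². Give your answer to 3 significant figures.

v = 11.2 m/s

Energy at the top = energy at the end + work done against friction:
mgh = ½mv² + μ_k m g d
W_f = μ_k mg d = (0.54)(12.3)(10)(17.3) = 1149 J
½mv² = mgh − W_f = 1918.8 − 1149 = 769.73 J
v = √(2 × 769.73/12.3) = 11.19 m/s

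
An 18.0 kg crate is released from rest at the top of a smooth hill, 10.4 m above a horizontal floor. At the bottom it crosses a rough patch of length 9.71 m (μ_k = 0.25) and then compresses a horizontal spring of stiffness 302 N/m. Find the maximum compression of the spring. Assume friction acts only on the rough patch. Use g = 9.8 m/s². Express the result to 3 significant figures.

x = 3.05 m

Initial energy: E₁ = mgh = (18.0)(9.8)(10.4) = 1834.6 J
Friction removes W_f = μ_k mg d = (0.25)(18.0)(9.8)(9.71) = 428.2 J
Energy reaching the spring: E = 1834.6 − 428.2 = 1406.3 J
At max compression ½kx² = E ⇒ x = √(2E/k) = √(2 × 1406.3/302) = 3.052 m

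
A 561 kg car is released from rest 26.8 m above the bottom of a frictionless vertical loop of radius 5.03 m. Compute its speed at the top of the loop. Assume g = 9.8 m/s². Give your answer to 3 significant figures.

Energy conservation: mgh = ½mv_top² + mg(2r)
v_top² = 2g(h − 2r) = 2(9.8)(26.8 − 10.06) = 328.1
v_top = 18.11 m/s

v = 18.1 m/s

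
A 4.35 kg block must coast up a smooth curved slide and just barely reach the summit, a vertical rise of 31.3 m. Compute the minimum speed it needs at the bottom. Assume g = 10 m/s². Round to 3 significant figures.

v = 25.0 m/s

At the top it is momentarily at rest, so all KE converts to PE: ½mv² = mgh
v = √(2gh) = √(2 × 10 × 31.3) = 25.02 m/s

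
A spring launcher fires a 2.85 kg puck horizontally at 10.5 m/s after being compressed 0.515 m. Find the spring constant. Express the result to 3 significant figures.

Energy stored in the spring equals the launch KE: ½kx² = ½mv²
k = mv²/x² = (2.85)(10.5)²/(0.515)² = 1185 N/m

k = 1180 N/m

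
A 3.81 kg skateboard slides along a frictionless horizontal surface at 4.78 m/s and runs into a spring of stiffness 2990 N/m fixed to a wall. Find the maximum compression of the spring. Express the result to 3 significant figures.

At max compression the skateboard is momentarily at rest: ½mv² = ½kx²
x = v√(m/k) = 4.78 × √(3.81/2990) = 0.1706 m

x = 0.171 m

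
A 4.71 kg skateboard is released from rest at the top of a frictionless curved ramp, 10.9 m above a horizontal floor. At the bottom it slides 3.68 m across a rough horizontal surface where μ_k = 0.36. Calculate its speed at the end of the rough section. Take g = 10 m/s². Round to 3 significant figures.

v = 13.8 m/s

Applying the work–energy principle:
mgh = ½mv² + μ_k m g d
W_f = μ_k mg d = (0.36)(4.71)(10)(3.68) = 62.40 J
½mv² = mgh − W_f = 513.39 − 62.40 = 450.99 J
v = √(2 × 450.99/4.71) = 13.84 m/s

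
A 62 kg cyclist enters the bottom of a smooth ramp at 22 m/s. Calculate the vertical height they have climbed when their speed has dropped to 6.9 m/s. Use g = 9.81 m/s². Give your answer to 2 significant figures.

h = 22 m

Energy balance between the two points: ½mv₁² = ½mv₂² + mgh
h = (v₁² − v₂²)/(2g) = (22² − 6.9²)/(2 × 9.81) = 22.24 m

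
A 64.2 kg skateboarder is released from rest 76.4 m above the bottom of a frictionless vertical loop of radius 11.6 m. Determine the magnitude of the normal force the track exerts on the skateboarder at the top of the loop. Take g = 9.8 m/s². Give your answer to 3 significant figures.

N = 5140 N

Energy from release to top (height 2r): mgh = ½mv_top² + mg(2r)
v_top² = 2g(h − 2r) = 2(9.8)(76.4 − 23.20) = 1042.7 m²/s²
At the top, both N and weight point toward the centre: N + mg = mv_top²/r
N = m(v_top²/r − g) = 64.2(1042.7/11.6 − 9.8) = 5142 N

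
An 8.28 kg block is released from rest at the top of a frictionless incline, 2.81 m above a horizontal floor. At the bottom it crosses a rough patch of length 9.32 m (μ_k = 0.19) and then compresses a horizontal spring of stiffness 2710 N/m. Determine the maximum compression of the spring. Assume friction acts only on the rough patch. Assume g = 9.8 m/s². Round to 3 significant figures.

x = 0.249 m

Initial energy: E₁ = mgh = (8.28)(9.8)(2.81) = 228.01 J
Friction removes W_f = μ_k mg d = (0.19)(8.28)(9.8)(9.32) = 143.7 J
Energy reaching the spring: E = 228.01 − 143.7 = 84.325 J
At max compression ½kx² = E ⇒ x = √(2E/k) = √(2 × 84.325/2710) = 0.2495 m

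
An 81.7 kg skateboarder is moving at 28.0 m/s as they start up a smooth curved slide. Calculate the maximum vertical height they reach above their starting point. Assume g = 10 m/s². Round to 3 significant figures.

h = 39.2 m

By energy conservation, ½mv² = mgh
h = v²/(2g) = 28.0²/(2 × 10) = 39.20 m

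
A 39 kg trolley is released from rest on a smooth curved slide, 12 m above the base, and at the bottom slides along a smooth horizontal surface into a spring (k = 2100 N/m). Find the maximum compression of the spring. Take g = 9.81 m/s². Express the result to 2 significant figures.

x = 2.1 m

Energy conservation (no friction) from release to max compression: mgh = ½kx²
x = √(2mgh/k) = √(2 × 39 × 9.81 × 12 / 2100) = 2.091 m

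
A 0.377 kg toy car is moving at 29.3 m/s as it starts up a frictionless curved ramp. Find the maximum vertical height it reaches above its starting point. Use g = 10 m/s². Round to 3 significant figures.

By energy conservation, ½mv² = mgh
h = v²/(2g) = 29.3²/(2 × 10) = 42.92 m

h = 42.9 m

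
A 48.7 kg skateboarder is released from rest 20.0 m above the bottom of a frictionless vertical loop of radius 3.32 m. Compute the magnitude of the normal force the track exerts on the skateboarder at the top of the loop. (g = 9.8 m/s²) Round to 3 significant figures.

Energy from release to top (height 2r): mgh = ½mv_top² + mg(2r)
v_top² = 2g(h − 2r) = 2(9.8)(20.0 − 6.640) = 261.86 m²/s²
At the top, both N and weight point toward the centre: N + mg = mv_top²/r
N = m(v_top²/r − g) = 48.7(261.86/3.32 − 9.8) = 3364 N

N = 3360 N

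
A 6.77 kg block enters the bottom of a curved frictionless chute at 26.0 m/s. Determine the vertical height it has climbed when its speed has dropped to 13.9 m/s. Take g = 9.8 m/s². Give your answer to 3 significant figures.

h = 24.6 m

Conservation of energy: ½mv₁² = ½mv₂² + mgh
h = (v₁² − v₂²)/(2g) = (26.0² − 13.9²)/(2 × 9.8) = 24.63 m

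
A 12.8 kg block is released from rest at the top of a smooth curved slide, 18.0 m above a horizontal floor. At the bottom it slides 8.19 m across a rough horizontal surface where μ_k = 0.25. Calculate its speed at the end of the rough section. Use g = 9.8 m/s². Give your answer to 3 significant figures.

v = 17.7 m/s

Energy bookkeeping (friction removes W_f = μ_k N d):
mgh = ½mv² + μ_k m g d
W_f = μ_k mg d = (0.25)(12.8)(9.8)(8.19) = 256.8 J
½mv² = mgh − W_f = 2257.9 − 256.8 = 2001.1 J
v = √(2 × 2001.1/12.8) = 17.68 m/s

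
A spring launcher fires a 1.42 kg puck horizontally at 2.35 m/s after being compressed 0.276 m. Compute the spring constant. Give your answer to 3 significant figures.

Energy stored in the spring equals the launch KE: ½kx² = ½mv²
k = mv²/x² = (1.42)(2.35)²/(0.276)² = 102.9 N/m

k = 103 N/m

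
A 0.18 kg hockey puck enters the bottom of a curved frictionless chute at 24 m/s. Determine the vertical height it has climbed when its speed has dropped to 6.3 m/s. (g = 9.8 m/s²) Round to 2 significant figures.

h = 27 m

Conservation of energy: ½mv₁² = ½mv₂² + mgh
h = (v₁² − v₂²)/(2g) = (24² − 6.3²)/(2 × 9.8) = 27.36 m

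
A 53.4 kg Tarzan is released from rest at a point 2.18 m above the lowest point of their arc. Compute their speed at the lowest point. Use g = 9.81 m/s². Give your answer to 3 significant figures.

Equating total energy at the two states: mgh = ½mv²
v = √(2gh) = √(2 × 9.81 × 2.18) = √42.772 = 6.540 m/s

v = 6.54 m/s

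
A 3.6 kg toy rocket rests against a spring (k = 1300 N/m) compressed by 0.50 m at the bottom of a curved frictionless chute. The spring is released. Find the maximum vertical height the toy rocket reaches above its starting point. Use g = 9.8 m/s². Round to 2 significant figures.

Energy conservation from release to the highest point: ½kx² = mgh
h = kx²/(2mg) = (1300)(0.50)²/(2 × 3.6 × 9.8) = 4.606 m

h = 4.6 m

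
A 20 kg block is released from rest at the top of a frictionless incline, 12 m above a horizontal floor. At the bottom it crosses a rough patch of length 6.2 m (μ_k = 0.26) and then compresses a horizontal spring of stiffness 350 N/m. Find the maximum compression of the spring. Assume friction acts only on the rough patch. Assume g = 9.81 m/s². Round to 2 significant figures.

Initial energy: E₁ = mgh = (20)(9.81)(12) = 2354.4 J
Friction removes W_f = μ_k mg d = (0.26)(20)(9.81)(6.2) = 316.3 J
Energy reaching the spring: E = 2354.4 − 316.3 = 2038.1 J
At max compression ½kx² = E ⇒ x = √(2E/k) = √(2 × 2038.1/350) = 3.413 m

x = 3.4 m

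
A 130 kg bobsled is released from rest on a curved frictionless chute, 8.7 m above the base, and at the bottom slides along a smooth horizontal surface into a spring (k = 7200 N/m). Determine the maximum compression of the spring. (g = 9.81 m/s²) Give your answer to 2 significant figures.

Gravitational PE at the top equals spring PE at max compression: mgh = ½kx²
x = √(2mgh/k) = √(2 × 130 × 9.81 × 8.7 / 7200) = 1.756 m

x = 1.8 m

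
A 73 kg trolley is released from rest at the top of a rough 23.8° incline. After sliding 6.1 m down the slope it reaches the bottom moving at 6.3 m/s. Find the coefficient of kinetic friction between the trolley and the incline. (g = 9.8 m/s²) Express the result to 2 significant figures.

μ_k = 0.078

mgh = ½mv² + μ_k (mg cosθ) L, with h = L sinθ
mgL sinθ = 1761.0 J; ½mv² = 1448.7 J
W_f = 1761.0 − 1448.7 = 312.4 J
μ_k = W_f/(mg cosθ · L) = 312.4/(654.6 × 6.1) = 0.07823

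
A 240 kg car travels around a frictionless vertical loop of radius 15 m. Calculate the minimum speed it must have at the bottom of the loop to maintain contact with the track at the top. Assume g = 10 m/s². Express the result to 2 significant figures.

At the top: mg = mv_top²/r ⇒ v_top² = gr = 150.0 m²/s²
Energy from bottom to top (height 2r): ½mv_bot² = ½mv_top² + mg(2r)
v_bot² = gr + 4gr = 5gr = 750.0
v_bot = √(5gr) = 27.39 m/s

v = 27 m/s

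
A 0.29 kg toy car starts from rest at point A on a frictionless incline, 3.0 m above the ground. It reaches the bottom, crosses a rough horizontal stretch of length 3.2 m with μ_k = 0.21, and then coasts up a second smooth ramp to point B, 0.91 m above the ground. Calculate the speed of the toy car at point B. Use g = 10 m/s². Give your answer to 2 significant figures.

v = 5.3 m/s

Energy at A: mgh₁ = (0.29)(10)(3.0) = 8.7000 J
Friction loss: W_f = μ_k mg d = 1.949 J
At B: ½mv² + mgh₂ = mgh₁ − W_f
½mv² = 8.7000 − 1.949 − 2.6390 = 4.1122 J
v = √(2 × 4.1122/0.29) = 5.325 m/s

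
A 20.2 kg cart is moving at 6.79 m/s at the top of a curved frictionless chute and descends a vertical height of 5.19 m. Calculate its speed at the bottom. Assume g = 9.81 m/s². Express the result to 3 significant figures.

By conservation of mechanical energy, ½mv₀² + mgh = ½mv²
The mass cancels from both sides.
v² = v₀² + 2gh = (6.79)² + 2(9.81)(5.19) = 147.93
v = √147.93 = 12.16 m/s

v = 12.2 m/s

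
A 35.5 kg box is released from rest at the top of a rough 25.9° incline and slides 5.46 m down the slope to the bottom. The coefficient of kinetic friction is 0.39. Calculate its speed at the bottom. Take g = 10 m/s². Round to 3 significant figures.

v = 3.06 m/s

Work–energy: mg(L sinθ) − μ_k(mg cosθ)L = ½mv²
mgh = mgL sinθ = (35.5)(10)(5.46)sin25.9° = 846.65 J
W_f = μ_k mg cosθ · L = (0.39)(35.5)(10)cos25.9°·5.46 = 680.0 J
½mv² = 846.65 − 680.0 = 166.64 J
v = √(2 × 166.64/35.5) = 3.064 m/s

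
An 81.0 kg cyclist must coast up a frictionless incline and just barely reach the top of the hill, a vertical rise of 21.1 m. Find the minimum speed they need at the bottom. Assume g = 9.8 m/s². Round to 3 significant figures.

At the top they are momentarily at rest, so all KE converts to PE: ½mv² = mgh
v = √(2gh) = √(2 × 9.8 × 21.1) = 20.34 m/s

v = 20.3 m/s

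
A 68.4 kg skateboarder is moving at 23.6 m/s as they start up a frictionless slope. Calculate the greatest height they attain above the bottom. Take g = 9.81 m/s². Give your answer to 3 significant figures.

Setting KE at the bottom equal to PE gained: ½mv² = mgh
h = v²/(2g) = 23.6²/(2 × 9.81) = 28.39 m

h = 28.4 m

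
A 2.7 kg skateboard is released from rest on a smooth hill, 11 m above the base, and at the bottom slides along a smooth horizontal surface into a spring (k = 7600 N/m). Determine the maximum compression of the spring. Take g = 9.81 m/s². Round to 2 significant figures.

Energy conservation (no friction) from release to max compression: mgh = ½kx²
x = √(2mgh/k) = √(2 × 2.7 × 9.81 × 11 / 7600) = 0.2769 m

x = 0.28 m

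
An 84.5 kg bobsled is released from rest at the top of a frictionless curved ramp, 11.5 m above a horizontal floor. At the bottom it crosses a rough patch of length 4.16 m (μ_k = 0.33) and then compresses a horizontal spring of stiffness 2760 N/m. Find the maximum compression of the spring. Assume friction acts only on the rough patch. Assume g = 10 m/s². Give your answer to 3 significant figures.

x = 2.49 m

Initial energy: E₁ = mgh = (84.5)(10)(11.5) = 9717.5 J
Friction removes W_f = μ_k mg d = (0.33)(84.5)(10)(4.16) = 1160 J
Energy reaching the spring: E = 9717.5 − 1160 = 8557.5 J
At max compression ½kx² = E ⇒ x = √(2E/k) = √(2 × 8557.5/2760) = 2.490 m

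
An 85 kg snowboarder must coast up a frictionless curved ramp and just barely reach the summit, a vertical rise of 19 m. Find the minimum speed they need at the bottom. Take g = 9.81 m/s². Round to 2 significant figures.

v = 19 m/s

At the top they are momentarily at rest, so all KE converts to PE: ½mv² = mgh
v = √(2gh) = √(2 × 9.81 × 19) = 19.31 m/s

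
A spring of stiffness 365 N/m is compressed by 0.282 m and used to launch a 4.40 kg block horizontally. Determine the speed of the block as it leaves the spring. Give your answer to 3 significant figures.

v = 2.57 m/s

Conservation of energy: ½kx² = ½mv²
v = x√(k/m) = 0.282 × √(365/4.40) = 2.568 m/s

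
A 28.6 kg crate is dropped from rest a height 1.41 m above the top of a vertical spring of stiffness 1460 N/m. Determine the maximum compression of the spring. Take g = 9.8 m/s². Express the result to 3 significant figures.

x = 0.952 m

Let x be the compression. The total drop is H + x, and the crate is instantaneously at rest at max compression, so energy conservation gives:
mg(H + x) = ½kx²
½(1460)x² − (28.6)(9.8)x − (28.6)(9.8)(1.41) = 0
730.0x² − 280.3x − 395.2 = 0
x = [280.3 + √(78557 + 1.1540e+06)]/(2 × 730.0) = 0.9524 m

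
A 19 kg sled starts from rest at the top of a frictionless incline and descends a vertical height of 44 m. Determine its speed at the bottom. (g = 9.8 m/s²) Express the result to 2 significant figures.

v = 29 m/s

Equating total energy at the two states: mgh = ½mv²
v = √(2gh) = √(2 × 9.8 × 44) = √862.40 = 29.37 m/s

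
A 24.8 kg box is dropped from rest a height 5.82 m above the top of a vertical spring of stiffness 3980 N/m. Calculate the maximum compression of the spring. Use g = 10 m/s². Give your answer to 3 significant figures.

Let x be the compression. The total drop is H + x, and the box is instantaneously at rest at max compression, so energy conservation gives:
mg(H + x) = ½kx²
½(3980)x² − (24.8)(10)x − (24.8)(10)(5.82) = 0
1990x² − 248.0x − 1443 = 0
x = [248.0 + √(61504 + 1.1489e+07)]/(2 × 1990) = 0.9162 m

x = 0.916 m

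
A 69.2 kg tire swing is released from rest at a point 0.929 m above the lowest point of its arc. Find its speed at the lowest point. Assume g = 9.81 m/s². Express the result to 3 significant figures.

v = 4.27 m/s

Mechanical energy is conserved (no friction): mgh = ½mv²
v = √(2gh) = √(2 × 9.81 × 0.929) = √18.227 = 4.269 m/s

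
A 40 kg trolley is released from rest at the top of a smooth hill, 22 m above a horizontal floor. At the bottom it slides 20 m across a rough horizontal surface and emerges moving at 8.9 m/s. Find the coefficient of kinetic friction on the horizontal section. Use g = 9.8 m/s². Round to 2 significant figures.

Applying the work–energy principle:
mgh = ½mv² + μ_k m g d
mgh = 8624.0 J; ½mv² = 1584.2 J
W_f = 8624.0 − 1584.2 = 7040 J
μ_k = W_f/(mg·d) = 7040/(392.0 × 20) = 0.8979

μ_k = 0.90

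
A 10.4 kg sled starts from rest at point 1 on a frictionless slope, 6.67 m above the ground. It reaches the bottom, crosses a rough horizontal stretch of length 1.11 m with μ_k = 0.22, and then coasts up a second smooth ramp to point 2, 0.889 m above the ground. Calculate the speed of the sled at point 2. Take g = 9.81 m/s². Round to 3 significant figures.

Energy at 1: mgh₁ = (10.4)(9.81)(6.67) = 680.50 J
Friction loss: W_f = μ_k mg d = 24.91 J
At 2: ½mv² + mgh₂ = mgh₁ − W_f
½mv² = 680.50 − 24.91 − 90.699 = 564.89 J
v = √(2 × 564.89/10.4) = 10.42 m/s

v = 10.4 m/s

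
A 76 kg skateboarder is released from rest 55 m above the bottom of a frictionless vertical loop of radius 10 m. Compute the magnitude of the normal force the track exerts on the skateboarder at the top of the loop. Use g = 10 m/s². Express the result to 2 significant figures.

Energy from release to top (height 2r): mgh = ½mv_top² + mg(2r)
v_top² = 2g(h − 2r) = 2(10)(55 − 20.00) = 700.00 m²/s²
At the top, both N and weight point toward the centre: N + mg = mv_top²/r
N = m(v_top²/r − g) = 76(700.00/10 − 10) = 4560 N

N = 4600 N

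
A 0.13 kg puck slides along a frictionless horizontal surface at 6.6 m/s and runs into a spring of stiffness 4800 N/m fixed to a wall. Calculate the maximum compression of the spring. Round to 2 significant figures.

All KE is stored as spring PE at maximum compression: ½mv² = ½kx²
x = v√(m/k) = 6.6 × √(0.13/4800) = 0.03435 m

x = 0.034 m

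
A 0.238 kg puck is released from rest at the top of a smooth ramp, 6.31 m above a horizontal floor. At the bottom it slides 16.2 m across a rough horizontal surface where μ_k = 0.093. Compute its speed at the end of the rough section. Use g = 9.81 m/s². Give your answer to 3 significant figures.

v = 9.71 m/s

Energy at the top = energy at the end + work done against friction:
mgh = ½mv² + μ_k m g d
W_f = μ_k mg d = (0.093)(0.238)(9.81)(16.2) = 3.518 J
½mv² = mgh − W_f = 14.732 − 3.518 = 11.215 J
v = √(2 × 11.215/0.238) = 9.708 m/s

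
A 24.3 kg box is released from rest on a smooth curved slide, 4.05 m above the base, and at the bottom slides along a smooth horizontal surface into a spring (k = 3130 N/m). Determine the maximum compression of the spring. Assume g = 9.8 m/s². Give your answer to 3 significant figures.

At max compression the box is momentarily at rest: mgh = ½kx²
x = √(2mgh/k) = √(2 × 24.3 × 9.8 × 4.05 / 3130) = 0.7850 m

x = 0.785 m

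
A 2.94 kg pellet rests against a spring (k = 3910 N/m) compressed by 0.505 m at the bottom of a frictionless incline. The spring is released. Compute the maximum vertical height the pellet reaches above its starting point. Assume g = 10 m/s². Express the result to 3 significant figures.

h = 17.0 m

At maximum height the pellet is at rest, so ½kx² = mgh
h = kx²/(2mg) = (3910)(0.505)²/(2 × 2.94 × 10) = 16.96 m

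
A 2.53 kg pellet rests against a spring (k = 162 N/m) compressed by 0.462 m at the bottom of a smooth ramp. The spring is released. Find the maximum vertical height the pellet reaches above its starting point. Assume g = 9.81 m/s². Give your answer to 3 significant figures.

h = 0.697 m

Energy conservation from release to the highest point: ½kx² = mgh
h = kx²/(2mg) = (162)(0.462)²/(2 × 2.53 × 9.81) = 0.6966 m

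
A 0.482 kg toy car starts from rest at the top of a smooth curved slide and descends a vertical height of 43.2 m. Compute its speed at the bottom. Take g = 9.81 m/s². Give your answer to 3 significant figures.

v = 29.1 m/s

Mechanical energy is conserved (no friction): mgh = ½mv²
The mass cancels from both sides.
v = √(2gh) = √(2 × 9.81 × 43.2) = √847.58 = 29.11 m/s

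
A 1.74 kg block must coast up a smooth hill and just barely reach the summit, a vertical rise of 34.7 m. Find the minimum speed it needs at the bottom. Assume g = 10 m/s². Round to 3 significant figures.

At the top it is momentarily at rest, so all KE converts to PE: ½mv² = mgh
v = √(2gh) = √(2 × 10 × 34.7) = 26.34 m/s

v = 26.3 m/s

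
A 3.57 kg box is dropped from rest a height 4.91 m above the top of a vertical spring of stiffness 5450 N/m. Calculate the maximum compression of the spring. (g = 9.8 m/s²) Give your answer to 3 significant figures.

Measuring PE from the top of the relaxed spring, at max compression the box has dropped H + x with zero KE, so:
mg(H + x) = ½kx²
½(5450)x² − (3.57)(9.8)x − (3.57)(9.8)(4.91) = 0
2725x² − 34.99x − 171.8 = 0
x = [34.99 + √(1224 + 1.8724e+06)]/(2 × 2725) = 0.2576 m

x = 0.258 m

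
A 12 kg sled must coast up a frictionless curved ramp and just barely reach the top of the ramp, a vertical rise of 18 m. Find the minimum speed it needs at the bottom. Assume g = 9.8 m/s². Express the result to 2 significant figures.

At the top it is momentarily at rest, so all KE converts to PE: ½mv² = mgh
v = √(2gh) = √(2 × 9.8 × 18) = 18.78 m/s

v = 19 m/s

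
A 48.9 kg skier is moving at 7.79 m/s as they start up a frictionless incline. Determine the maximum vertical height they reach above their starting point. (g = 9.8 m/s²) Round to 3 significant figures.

h = 3.10 m

Setting KE at the bottom equal to PE gained: ½mv² = mgh
h = v²/(2g) = 7.79²/(2 × 9.8) = 3.096 m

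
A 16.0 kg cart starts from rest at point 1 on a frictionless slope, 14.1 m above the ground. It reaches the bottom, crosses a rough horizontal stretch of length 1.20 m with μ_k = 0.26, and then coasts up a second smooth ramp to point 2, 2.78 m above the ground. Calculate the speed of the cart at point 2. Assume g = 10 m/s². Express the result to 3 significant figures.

v = 14.8 m/s

Energy at 1: mgh₁ = (16.0)(10)(14.1) = 2256.0 J
Friction loss: W_f = μ_k mg d = 49.92 J
At 2: ½mv² + mgh₂ = mgh₁ − W_f
½mv² = 2256.0 − 49.92 − 444.80 = 1761.3 J
v = √(2 × 1761.3/16.0) = 14.84 m/s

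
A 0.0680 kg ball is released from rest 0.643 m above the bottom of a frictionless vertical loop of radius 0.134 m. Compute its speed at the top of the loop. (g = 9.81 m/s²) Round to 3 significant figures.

Energy conservation: mgh = ½mv_top² + mg(2r)
v_top² = 2g(h − 2r) = 2(9.81)(0.643 − 0.2680) = 7.357
v_top = 2.712 m/s

v = 2.71 m/s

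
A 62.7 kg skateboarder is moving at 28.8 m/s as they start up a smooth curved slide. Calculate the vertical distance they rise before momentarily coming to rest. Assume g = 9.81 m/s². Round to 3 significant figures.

Setting KE at the bottom equal to PE gained: ½mv² = mgh
h = v²/(2g) = 28.8²/(2 × 9.81) = 42.28 m

h = 42.3 m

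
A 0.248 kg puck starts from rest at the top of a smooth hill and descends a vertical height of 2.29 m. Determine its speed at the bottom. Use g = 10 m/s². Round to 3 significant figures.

v = 6.77 m/s

By conservation of mechanical energy, mgh = ½mv²
v = √(2gh) = √(2 × 10 × 2.29) = √45.800 = 6.768 m/s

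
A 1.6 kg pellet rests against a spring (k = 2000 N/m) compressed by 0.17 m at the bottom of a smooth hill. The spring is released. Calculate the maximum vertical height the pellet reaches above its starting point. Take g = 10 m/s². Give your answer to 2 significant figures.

All spring PE becomes gravitational PE at the highest point: ½kx² = mgh
h = kx²/(2mg) = (2000)(0.17)²/(2 × 1.6 × 10) = 1.806 m

h = 1.8 m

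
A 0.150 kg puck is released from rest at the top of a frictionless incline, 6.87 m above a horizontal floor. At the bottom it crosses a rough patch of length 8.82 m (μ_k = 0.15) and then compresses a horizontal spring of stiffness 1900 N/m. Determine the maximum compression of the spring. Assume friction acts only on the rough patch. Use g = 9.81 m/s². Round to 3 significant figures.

Initial energy: E₁ = mgh = (0.150)(9.81)(6.87) = 10.109 J
Friction removes W_f = μ_k mg d = (0.15)(0.150)(9.81)(8.82) = 1.947 J
Energy reaching the spring: E = 10.109 − 1.947 = 8.1624 J
At max compression ½kx² = E ⇒ x = √(2E/k) = √(2 × 8.1624/1900) = 0.09269 m

x = 0.0927 m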